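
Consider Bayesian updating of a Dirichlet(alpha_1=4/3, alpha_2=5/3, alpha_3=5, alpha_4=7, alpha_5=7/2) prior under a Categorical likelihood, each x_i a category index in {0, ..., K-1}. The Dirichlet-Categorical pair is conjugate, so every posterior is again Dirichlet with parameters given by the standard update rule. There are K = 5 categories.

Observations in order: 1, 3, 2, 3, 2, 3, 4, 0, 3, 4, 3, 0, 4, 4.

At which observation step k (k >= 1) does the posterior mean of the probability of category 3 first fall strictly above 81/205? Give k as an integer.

obs 1: x=1 → posterior Dirichlet(4/3, 8/3, 5, 7, 7/2)
obs 2: x=3 → posterior Dirichlet(4/3, 8/3, 5, 8, 7/2)
obs 3: x=2 → posterior Dirichlet(4/3, 8/3, 6, 8, 7/2)
obs 4: x=3 → posterior Dirichlet(4/3, 8/3, 6, 9, 7/2)
obs 5: x=2 → posterior Dirichlet(4/3, 8/3, 7, 9, 7/2)
obs 6: x=3 → posterior Dirichlet(4/3, 8/3, 7, 10, 7/2)
obs 7: x=4 → posterior Dirichlet(4/3, 8/3, 7, 10, 9/2)
obs 8: x=0 → posterior Dirichlet(7/3, 8/3, 7, 10, 9/2)
obs 9: x=3 → posterior Dirichlet(7/3, 8/3, 7, 11, 9/2)
obs 10: x=4 → posterior Dirichlet(7/3, 8/3, 7, 11, 11/2)
obs 11: x=3 → posterior Dirichlet(7/3, 8/3, 7, 12, 11/2)
obs 12: x=0 → posterior Dirichlet(10/3, 8/3, 7, 12, 11/2)
obs 13: x=4 → posterior Dirichlet(10/3, 8/3, 7, 12, 13/2)
obs 14: x=4 → posterior Dirichlet(10/3, 8/3, 7, 12, 15/2)

k = 4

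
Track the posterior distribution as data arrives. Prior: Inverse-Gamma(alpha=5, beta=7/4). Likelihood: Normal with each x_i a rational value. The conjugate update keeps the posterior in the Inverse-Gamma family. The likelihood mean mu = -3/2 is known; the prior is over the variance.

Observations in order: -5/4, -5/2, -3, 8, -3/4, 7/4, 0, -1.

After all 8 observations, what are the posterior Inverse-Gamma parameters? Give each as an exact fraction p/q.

obs 1: x=-5/4 → posterior Inverse-Gamma(11/2, 57/32)
obs 2: x=-5/2 → posterior Inverse-Gamma(6, 73/32)
obs 3: x=-3 → posterior Inverse-Gamma(13/2, 109/32)
obs 4: x=8 → posterior Inverse-Gamma(7, 1553/32)
obs 5: x=-3/4 → posterior Inverse-Gamma(15/2, 781/16)
obs 6: x=7/4 → posterior Inverse-Gamma(8, 1731/32)
obs 7: x=0 → posterior Inverse-Gamma(17/2, 1767/32)
obs 8: x=-1 → posterior Inverse-Gamma(9, 1771/32)

alpha=9, beta=1771/32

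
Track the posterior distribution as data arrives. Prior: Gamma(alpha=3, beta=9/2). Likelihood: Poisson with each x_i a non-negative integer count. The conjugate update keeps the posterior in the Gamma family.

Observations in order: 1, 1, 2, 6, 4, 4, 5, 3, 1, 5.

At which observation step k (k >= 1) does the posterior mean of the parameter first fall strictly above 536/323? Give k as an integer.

k = 5

obs 1: x=1 → posterior Gamma(4, 11/2)
obs 2: x=1 → posterior Gamma(5, 13/2)
obs 3: x=2 → posterior Gamma(7, 15/2)
obs 4: x=6 → posterior Gamma(13, 17/2)
obs 5: x=4 → posterior Gamma(17, 19/2)
obs 6: x=4 → posterior Gamma(21, 21/2)
obs 7: x=5 → posterior Gamma(26, 23/2)
obs 8: x=3 → posterior Gamma(29, 25/2)
obs 9: x=1 → posterior Gamma(30, 27/2)
obs 10: x=5 → posterior Gamma(35, 29/2)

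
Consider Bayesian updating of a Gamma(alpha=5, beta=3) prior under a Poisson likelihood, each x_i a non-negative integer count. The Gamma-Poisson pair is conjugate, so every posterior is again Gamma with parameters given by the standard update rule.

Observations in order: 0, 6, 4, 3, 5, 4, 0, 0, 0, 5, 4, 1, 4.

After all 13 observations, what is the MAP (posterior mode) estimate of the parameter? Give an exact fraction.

obs 1: x=0 → posterior Gamma(5, 4)
obs 2: x=6 → posterior Gamma(11, 5)
obs 3: x=4 → posterior Gamma(15, 6)
obs 4: x=3 → posterior Gamma(18, 7)
obs 5: x=5 → posterior Gamma(23, 8)
obs 6: x=4 → posterior Gamma(27, 9)
obs 7: x=0 → posterior Gamma(27, 10)
obs 8: x=0 → posterior Gamma(27, 11)
obs 9: x=0 → posterior Gamma(27, 12)
obs 10: x=5 → posterior Gamma(32, 13)
obs 11: x=4 → posterior Gamma(36, 14)
obs 12: x=1 → posterior Gamma(37, 15)
obs 13: x=4 → posterior Gamma(41, 16)

5/2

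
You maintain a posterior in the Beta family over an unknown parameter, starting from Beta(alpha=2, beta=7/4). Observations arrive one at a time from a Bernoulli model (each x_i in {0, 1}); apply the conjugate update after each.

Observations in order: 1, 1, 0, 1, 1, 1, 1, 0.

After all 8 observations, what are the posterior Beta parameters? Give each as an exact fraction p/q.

alpha=8, beta=15/4

obs 1: x=1 → posterior Beta(3, 7/4)
obs 2: x=1 → posterior Beta(4, 7/4)
obs 3: x=0 → posterior Beta(4, 11/4)
obs 4: x=1 → posterior Beta(5, 11/4)
obs 5: x=1 → posterior Beta(6, 11/4)
obs 6: x=1 → posterior Beta(7, 11/4)
obs 7: x=1 → posterior Beta(8, 11/4)
obs 8: x=0 → posterior Beta(8, 15/4)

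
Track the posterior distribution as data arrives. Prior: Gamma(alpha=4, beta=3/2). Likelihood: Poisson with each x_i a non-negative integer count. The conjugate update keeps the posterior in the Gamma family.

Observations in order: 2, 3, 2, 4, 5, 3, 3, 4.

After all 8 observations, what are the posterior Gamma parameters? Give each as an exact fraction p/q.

obs 1: x=2 → posterior Gamma(6, 5/2)
obs 2: x=3 → posterior Gamma(9, 7/2)
obs 3: x=2 → posterior Gamma(11, 9/2)
obs 4: x=4 → posterior Gamma(15, 11/2)
obs 5: x=5 → posterior Gamma(20, 13/2)
obs 6: x=3 → posterior Gamma(23, 15/2)
obs 7: x=3 → posterior Gamma(26, 17/2)
obs 8: x=4 → posterior Gamma(30, 19/2)

alpha=30, beta=19/2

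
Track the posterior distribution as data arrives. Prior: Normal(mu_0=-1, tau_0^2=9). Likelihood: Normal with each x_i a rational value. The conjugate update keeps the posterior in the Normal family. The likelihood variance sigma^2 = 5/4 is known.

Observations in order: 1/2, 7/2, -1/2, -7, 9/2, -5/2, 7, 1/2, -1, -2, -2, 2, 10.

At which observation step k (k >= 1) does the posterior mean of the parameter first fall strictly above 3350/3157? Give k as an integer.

obs 1: x=1/2 → posterior Normal(13/41, 45/41)
obs 2: x=7/2 → posterior Normal(139/77, 45/77)
obs 3: x=-1/2 → posterior Normal(121/113, 45/113)
obs 4: x=-7 → posterior Normal(-131/149, 45/149)
obs 5: x=9/2 → posterior Normal(31/185, 9/37)
obs 6: x=-5/2 → posterior Normal(-59/221, 45/221)
obs 7: x=7 → posterior Normal(193/257, 45/257)
obs 8: x=1/2 → posterior Normal(211/293, 45/293)
obs 9: x=-1 → posterior Normal(25/47, 45/329)
obs 10: x=-2 → posterior Normal(103/365, 9/73)
obs 11: x=-2 → posterior Normal(31/401, 45/401)
obs 12: x=2 → posterior Normal(103/437, 45/437)
obs 13: x=10 → posterior Normal(463/473, 45/473)

k = 2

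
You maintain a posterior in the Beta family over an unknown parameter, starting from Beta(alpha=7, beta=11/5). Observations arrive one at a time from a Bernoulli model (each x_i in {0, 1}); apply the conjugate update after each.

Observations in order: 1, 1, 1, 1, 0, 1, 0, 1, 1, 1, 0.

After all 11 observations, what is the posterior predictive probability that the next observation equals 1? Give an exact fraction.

75/101

obs 1: x=1 → posterior Beta(8, 11/5)
obs 2: x=1 → posterior Beta(9, 11/5)
obs 3: x=1 → posterior Beta(10, 11/5)
obs 4: x=1 → posterior Beta(11, 11/5)
obs 5: x=0 → posterior Beta(11, 16/5)
obs 6: x=1 → posterior Beta(12, 16/5)
obs 7: x=0 → posterior Beta(12, 21/5)
obs 8: x=1 → posterior Beta(13, 21/5)
obs 9: x=1 → posterior Beta(14, 21/5)
obs 10: x=1 → posterior Beta(15, 21/5)
obs 11: x=0 → posterior Beta(15, 26/5)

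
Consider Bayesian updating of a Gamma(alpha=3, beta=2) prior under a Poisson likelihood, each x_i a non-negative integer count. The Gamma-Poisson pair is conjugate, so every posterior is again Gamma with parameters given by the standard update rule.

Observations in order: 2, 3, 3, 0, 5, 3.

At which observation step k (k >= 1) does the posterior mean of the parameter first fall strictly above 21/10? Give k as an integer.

k = 3

obs 1: x=2 → posterior Gamma(5, 3)
obs 2: x=3 → posterior Gamma(8, 4)
obs 3: x=3 → posterior Gamma(11, 5)
obs 4: x=0 → posterior Gamma(11, 6)
obs 5: x=5 → posterior Gamma(16, 7)
obs 6: x=3 → posterior Gamma(19, 8)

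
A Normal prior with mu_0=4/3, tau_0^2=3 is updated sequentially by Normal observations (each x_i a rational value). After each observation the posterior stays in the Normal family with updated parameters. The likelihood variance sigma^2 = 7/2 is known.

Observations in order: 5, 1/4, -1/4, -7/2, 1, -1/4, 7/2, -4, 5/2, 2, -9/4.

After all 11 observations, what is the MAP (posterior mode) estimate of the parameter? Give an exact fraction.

100/219

obs 1: x=5 → posterior Normal(118/39, 21/13)
obs 2: x=1/4 → posterior Normal(245/114, 21/19)
obs 3: x=-1/4 → posterior Normal(118/75, 21/25)
obs 4: x=-7/2 → posterior Normal(55/93, 21/31)
obs 5: x=1 → posterior Normal(73/111, 21/37)
obs 6: x=-1/4 → posterior Normal(137/258, 21/43)
obs 7: x=7/2 → posterior Normal(263/294, 3/7)
obs 8: x=-4 → posterior Normal(119/330, 21/55)
obs 9: x=5/2 → posterior Normal(209/366, 21/61)
obs 10: x=2 → posterior Normal(281/402, 21/67)
obs 11: x=-9/4 → posterior Normal(100/219, 21/73)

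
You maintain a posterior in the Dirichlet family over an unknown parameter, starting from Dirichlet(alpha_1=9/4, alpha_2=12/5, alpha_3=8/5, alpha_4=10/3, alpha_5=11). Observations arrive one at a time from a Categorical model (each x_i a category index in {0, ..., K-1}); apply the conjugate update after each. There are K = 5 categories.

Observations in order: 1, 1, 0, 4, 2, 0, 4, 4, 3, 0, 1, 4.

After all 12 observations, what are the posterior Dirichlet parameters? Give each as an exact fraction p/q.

alpha_1=21/4, alpha_2=27/5, alpha_3=13/5, alpha_4=13/3, alpha_5=15

obs 1: x=1 → posterior Dirichlet(9/4, 17/5, 8/5, 10/3, 11)
obs 2: x=1 → posterior Dirichlet(9/4, 22/5, 8/5, 10/3, 11)
obs 3: x=0 → posterior Dirichlet(13/4, 22/5, 8/5, 10/3, 11)
obs 4: x=4 → posterior Dirichlet(13/4, 22/5, 8/5, 10/3, 12)
obs 5: x=2 → posterior Dirichlet(13/4, 22/5, 13/5, 10/3, 12)
obs 6: x=0 → posterior Dirichlet(17/4, 22/5, 13/5, 10/3, 12)
obs 7: x=4 → posterior Dirichlet(17/4, 22/5, 13/5, 10/3, 13)
obs 8: x=4 → posterior Dirichlet(17/4, 22/5, 13/5, 10/3, 14)
obs 9: x=3 → posterior Dirichlet(17/4, 22/5, 13/5, 13/3, 14)
obs 10: x=0 → posterior Dirichlet(21/4, 22/5, 13/5, 13/3, 14)
obs 11: x=1 → posterior Dirichlet(21/4, 27/5, 13/5, 13/3, 14)
obs 12: x=4 → posterior Dirichlet(21/4, 27/5, 13/5, 13/3, 15)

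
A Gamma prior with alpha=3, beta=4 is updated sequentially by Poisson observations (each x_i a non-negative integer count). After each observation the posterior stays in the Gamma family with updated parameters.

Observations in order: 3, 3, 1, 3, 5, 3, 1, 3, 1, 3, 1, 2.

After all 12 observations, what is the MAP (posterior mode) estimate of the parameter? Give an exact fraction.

31/16

obs 1: x=3 → posterior Gamma(6, 5)
obs 2: x=3 → posterior Gamma(9, 6)
obs 3: x=1 → posterior Gamma(10, 7)
obs 4: x=3 → posterior Gamma(13, 8)
obs 5: x=5 → posterior Gamma(18, 9)
obs 6: x=3 → posterior Gamma(21, 10)
obs 7: x=1 → posterior Gamma(22, 11)
obs 8: x=3 → posterior Gamma(25, 12)
obs 9: x=1 → posterior Gamma(26, 13)
obs 10: x=3 → posterior Gamma(29, 14)
obs 11: x=1 → posterior Gamma(30, 15)
obs 12: x=2 → posterior Gamma(32, 16)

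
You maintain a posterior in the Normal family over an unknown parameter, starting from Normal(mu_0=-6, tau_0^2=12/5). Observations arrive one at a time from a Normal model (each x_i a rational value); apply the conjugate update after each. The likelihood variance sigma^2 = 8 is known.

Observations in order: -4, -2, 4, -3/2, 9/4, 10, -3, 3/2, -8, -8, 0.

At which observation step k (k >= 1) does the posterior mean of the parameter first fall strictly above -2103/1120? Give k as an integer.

k = 6

obs 1: x=-4 → posterior Normal(-72/13, 24/13)
obs 2: x=-2 → posterior Normal(-39/8, 3/2)
obs 3: x=4 → posterior Normal(-66/19, 24/19)
obs 4: x=-3/2 → posterior Normal(-141/44, 12/11)
obs 5: x=9/4 → posterior Normal(-51/20, 24/25)
obs 6: x=10 → posterior Normal(-135/112, 6/7)
obs 7: x=-3 → posterior Normal(-171/124, 24/31)
obs 8: x=3/2 → posterior Normal(-9/8, 12/17)
obs 9: x=-8 → posterior Normal(-249/148, 24/37)
obs 10: x=-8 → posterior Normal(-69/32, 3/5)
obs 11: x=0 → posterior Normal(-345/172, 24/43)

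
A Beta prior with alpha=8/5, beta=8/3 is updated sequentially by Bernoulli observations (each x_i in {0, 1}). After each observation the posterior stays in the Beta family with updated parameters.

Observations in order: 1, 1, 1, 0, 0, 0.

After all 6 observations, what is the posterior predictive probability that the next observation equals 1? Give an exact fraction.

69/154

obs 1: x=1 → posterior Beta(13/5, 8/3)
obs 2: x=1 → posterior Beta(18/5, 8/3)
obs 3: x=1 → posterior Beta(23/5, 8/3)
obs 4: x=0 → posterior Beta(23/5, 11/3)
obs 5: x=0 → posterior Beta(23/5, 14/3)
obs 6: x=0 → posterior Beta(23/5, 17/3)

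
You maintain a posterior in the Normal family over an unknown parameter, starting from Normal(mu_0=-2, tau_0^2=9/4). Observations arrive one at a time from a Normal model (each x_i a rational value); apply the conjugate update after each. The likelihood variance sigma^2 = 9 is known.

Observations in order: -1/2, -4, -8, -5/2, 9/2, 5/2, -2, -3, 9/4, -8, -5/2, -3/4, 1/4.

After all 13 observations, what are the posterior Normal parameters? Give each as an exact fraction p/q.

mu_0=-7/4, tau_0^2=9/17

obs 1: x=-1/2 → posterior Normal(-17/10, 9/5)
obs 2: x=-4 → posterior Normal(-25/12, 3/2)
obs 3: x=-8 → posterior Normal(-41/14, 9/7)
obs 4: x=-5/2 → posterior Normal(-23/8, 9/8)
obs 5: x=9/2 → posterior Normal(-37/18, 1)
obs 6: x=5/2 → posterior Normal(-8/5, 9/10)
obs 7: x=-2 → posterior Normal(-18/11, 9/11)
obs 8: x=-3 → posterior Normal(-7/4, 3/4)
obs 9: x=9/4 → posterior Normal(-75/52, 9/13)
obs 10: x=-8 → posterior Normal(-107/56, 9/14)
obs 11: x=-5/2 → posterior Normal(-39/20, 3/5)
obs 12: x=-3/4 → posterior Normal(-15/8, 9/16)
obs 13: x=1/4 → posterior Normal(-7/4, 9/17)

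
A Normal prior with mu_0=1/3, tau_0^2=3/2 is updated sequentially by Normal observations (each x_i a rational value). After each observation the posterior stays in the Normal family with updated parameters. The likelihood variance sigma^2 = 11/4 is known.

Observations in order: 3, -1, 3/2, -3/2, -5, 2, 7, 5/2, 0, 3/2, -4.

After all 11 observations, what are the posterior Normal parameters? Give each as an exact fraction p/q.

obs 1: x=3 → posterior Normal(65/51, 33/34)
obs 2: x=-1 → posterior Normal(47/69, 33/46)
obs 3: x=3/2 → posterior Normal(74/87, 33/58)
obs 4: x=-3/2 → posterior Normal(47/105, 33/70)
obs 5: x=-5 → posterior Normal(-43/123, 33/82)
obs 6: x=2 → posterior Normal(-7/141, 33/94)
obs 7: x=7 → posterior Normal(119/159, 33/106)
obs 8: x=5/2 → posterior Normal(164/177, 33/118)
obs 9: x=0 → posterior Normal(164/195, 33/130)
obs 10: x=3/2 → posterior Normal(191/213, 33/142)
obs 11: x=-4 → posterior Normal(17/33, 3/14)

mu_0=17/33, tau_0^2=3/14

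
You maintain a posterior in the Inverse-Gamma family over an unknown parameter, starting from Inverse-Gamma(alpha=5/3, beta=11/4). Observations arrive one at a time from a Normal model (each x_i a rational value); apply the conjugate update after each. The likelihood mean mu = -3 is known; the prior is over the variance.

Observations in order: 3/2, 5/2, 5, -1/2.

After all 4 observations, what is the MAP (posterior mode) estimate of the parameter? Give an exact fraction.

1515/112

obs 1: x=3/2 → posterior Inverse-Gamma(13/6, 103/8)
obs 2: x=5/2 → posterior Inverse-Gamma(8/3, 28)
obs 3: x=5 → posterior Inverse-Gamma(19/6, 60)
obs 4: x=-1/2 → posterior Inverse-Gamma(11/3, 505/8)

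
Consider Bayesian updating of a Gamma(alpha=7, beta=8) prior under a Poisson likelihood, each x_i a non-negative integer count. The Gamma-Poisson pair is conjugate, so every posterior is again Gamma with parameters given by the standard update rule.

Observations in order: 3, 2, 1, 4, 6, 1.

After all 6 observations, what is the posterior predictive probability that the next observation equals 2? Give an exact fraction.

12856798801670963747004350464/50502336588084697723388671875

obs 1: x=3 → posterior Gamma(10, 9)
obs 2: x=2 → posterior Gamma(12, 10)
obs 3: x=1 → posterior Gamma(13, 11)
obs 4: x=4 → posterior Gamma(17, 12)
obs 5: x=6 → posterior Gamma(23, 13)
obs 6: x=1 → posterior Gamma(24, 14)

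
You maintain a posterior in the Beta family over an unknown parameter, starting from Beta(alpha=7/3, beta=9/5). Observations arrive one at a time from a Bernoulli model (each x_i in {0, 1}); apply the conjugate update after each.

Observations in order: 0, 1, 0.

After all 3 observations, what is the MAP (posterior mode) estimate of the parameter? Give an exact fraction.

5/11

obs 1: x=0 → posterior Beta(7/3, 14/5)
obs 2: x=1 → posterior Beta(10/3, 14/5)
obs 3: x=0 → posterior Beta(10/3, 19/5)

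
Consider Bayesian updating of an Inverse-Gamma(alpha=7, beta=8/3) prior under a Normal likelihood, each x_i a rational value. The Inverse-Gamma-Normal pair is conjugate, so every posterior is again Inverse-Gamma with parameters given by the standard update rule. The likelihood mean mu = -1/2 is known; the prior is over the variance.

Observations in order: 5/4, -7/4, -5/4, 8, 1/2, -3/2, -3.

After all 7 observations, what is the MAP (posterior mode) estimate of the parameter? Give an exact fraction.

obs 1: x=5/4 → posterior Inverse-Gamma(15/2, 403/96)
obs 2: x=-7/4 → posterior Inverse-Gamma(8, 239/48)
obs 3: x=-5/4 → posterior Inverse-Gamma(17/2, 505/96)
obs 4: x=8 → posterior Inverse-Gamma(9, 3973/96)
obs 5: x=1/2 → posterior Inverse-Gamma(19/2, 4021/96)
obs 6: x=-3/2 → posterior Inverse-Gamma(10, 4069/96)
obs 7: x=-3 → posterior Inverse-Gamma(21/2, 4369/96)

4369/1104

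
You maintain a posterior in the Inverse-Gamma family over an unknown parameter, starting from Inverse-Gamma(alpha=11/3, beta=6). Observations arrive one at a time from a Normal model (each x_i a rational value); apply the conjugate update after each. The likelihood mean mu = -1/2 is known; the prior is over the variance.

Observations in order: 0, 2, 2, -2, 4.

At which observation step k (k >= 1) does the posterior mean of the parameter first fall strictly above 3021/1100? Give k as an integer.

k = 3

obs 1: x=0 → posterior Inverse-Gamma(25/6, 49/8)
obs 2: x=2 → posterior Inverse-Gamma(14/3, 37/4)
obs 3: x=2 → posterior Inverse-Gamma(31/6, 99/8)
obs 4: x=-2 → posterior Inverse-Gamma(17/3, 27/2)
obs 5: x=4 → posterior Inverse-Gamma(37/6, 189/8)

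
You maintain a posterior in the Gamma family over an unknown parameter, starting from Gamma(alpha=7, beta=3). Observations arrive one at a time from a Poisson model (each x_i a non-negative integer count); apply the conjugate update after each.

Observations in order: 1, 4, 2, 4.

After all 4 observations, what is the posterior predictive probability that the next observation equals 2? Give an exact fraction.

278458725242686779/1152921504606846976

obs 1: x=1 → posterior Gamma(8, 4)
obs 2: x=4 → posterior Gamma(12, 5)
obs 3: x=2 → posterior Gamma(14, 6)
obs 4: x=4 → posterior Gamma(18, 7)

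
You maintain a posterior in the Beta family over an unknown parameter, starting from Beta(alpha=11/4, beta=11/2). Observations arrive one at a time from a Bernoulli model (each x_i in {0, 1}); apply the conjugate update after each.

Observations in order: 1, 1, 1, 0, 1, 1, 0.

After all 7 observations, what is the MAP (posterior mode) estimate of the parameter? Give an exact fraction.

obs 1: x=1 → posterior Beta(15/4, 11/2)
obs 2: x=1 → posterior Beta(19/4, 11/2)
obs 3: x=1 → posterior Beta(23/4, 11/2)
obs 4: x=0 → posterior Beta(23/4, 13/2)
obs 5: x=1 → posterior Beta(27/4, 13/2)
obs 6: x=1 → posterior Beta(31/4, 13/2)
obs 7: x=0 → posterior Beta(31/4, 15/2)

27/53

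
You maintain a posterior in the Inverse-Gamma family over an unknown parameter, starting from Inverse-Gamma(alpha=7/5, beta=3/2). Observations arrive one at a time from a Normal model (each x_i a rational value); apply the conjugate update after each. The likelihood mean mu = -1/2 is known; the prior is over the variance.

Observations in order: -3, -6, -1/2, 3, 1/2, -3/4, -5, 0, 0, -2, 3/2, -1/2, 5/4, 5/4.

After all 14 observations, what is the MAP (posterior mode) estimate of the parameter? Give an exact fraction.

6875/1504

obs 1: x=-3 → posterior Inverse-Gamma(19/10, 37/8)
obs 2: x=-6 → posterior Inverse-Gamma(12/5, 79/4)
obs 3: x=-1/2 → posterior Inverse-Gamma(29/10, 79/4)
obs 4: x=3 → posterior Inverse-Gamma(17/5, 207/8)
obs 5: x=1/2 → posterior Inverse-Gamma(39/10, 211/8)
obs 6: x=-3/4 → posterior Inverse-Gamma(22/5, 845/32)
obs 7: x=-5 → posterior Inverse-Gamma(49/10, 1169/32)
obs 8: x=0 → posterior Inverse-Gamma(27/5, 1173/32)
obs 9: x=0 → posterior Inverse-Gamma(59/10, 1177/32)
obs 10: x=-2 → posterior Inverse-Gamma(32/5, 1213/32)
obs 11: x=3/2 → posterior Inverse-Gamma(69/10, 1277/32)
obs 12: x=-1/2 → posterior Inverse-Gamma(37/5, 1277/32)
obs 13: x=5/4 → posterior Inverse-Gamma(79/10, 663/16)
obs 14: x=5/4 → posterior Inverse-Gamma(42/5, 1375/32)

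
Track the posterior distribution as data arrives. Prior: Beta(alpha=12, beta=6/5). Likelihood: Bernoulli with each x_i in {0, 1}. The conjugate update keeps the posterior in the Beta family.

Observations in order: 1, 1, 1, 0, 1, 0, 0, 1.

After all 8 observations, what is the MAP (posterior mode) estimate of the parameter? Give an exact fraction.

5/6

obs 1: x=1 → posterior Beta(13, 6/5)
obs 2: x=1 → posterior Beta(14, 6/5)
obs 3: x=1 → posterior Beta(15, 6/5)
obs 4: x=0 → posterior Beta(15, 11/5)
obs 5: x=1 → posterior Beta(16, 11/5)
obs 6: x=0 → posterior Beta(16, 16/5)
obs 7: x=0 → posterior Beta(16, 21/5)
obs 8: x=1 → posterior Beta(17, 21/5)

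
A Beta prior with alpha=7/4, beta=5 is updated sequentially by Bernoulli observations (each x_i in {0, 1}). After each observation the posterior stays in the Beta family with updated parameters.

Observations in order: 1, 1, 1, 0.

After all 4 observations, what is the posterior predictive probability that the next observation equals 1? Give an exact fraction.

obs 1: x=1 → posterior Beta(11/4, 5)
obs 2: x=1 → posterior Beta(15/4, 5)
obs 3: x=1 → posterior Beta(19/4, 5)
obs 4: x=0 → posterior Beta(19/4, 6)

19/43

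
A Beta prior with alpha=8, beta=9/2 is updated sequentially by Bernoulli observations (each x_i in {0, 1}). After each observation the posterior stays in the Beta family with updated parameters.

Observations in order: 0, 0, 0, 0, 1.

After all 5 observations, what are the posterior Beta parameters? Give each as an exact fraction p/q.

obs 1: x=0 → posterior Beta(8, 11/2)
obs 2: x=0 → posterior Beta(8, 13/2)
obs 3: x=0 → posterior Beta(8, 15/2)
obs 4: x=0 → posterior Beta(8, 17/2)
obs 5: x=1 → posterior Beta(9, 17/2)

alpha=9, beta=17/2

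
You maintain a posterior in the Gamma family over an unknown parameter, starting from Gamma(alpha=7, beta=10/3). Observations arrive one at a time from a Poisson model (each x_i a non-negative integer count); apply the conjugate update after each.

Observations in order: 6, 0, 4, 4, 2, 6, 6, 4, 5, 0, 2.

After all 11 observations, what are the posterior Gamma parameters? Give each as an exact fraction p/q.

alpha=46, beta=43/3

obs 1: x=6 → posterior Gamma(13, 13/3)
obs 2: x=0 → posterior Gamma(13, 16/3)
obs 3: x=4 → posterior Gamma(17, 19/3)
obs 4: x=4 → posterior Gamma(21, 22/3)
obs 5: x=2 → posterior Gamma(23, 25/3)
obs 6: x=6 → posterior Gamma(29, 28/3)
obs 7: x=6 → posterior Gamma(35, 31/3)
obs 8: x=4 → posterior Gamma(39, 34/3)
obs 9: x=5 → posterior Gamma(44, 37/3)
obs 10: x=0 → posterior Gamma(44, 40/3)
obs 11: x=2 → posterior Gamma(46, 43/3)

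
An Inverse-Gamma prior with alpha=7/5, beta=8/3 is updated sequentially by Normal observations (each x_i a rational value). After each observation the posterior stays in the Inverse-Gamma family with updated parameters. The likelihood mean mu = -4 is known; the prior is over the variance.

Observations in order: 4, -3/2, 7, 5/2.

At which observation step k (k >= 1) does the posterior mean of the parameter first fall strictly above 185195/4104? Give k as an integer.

k = 3

obs 1: x=4 → posterior Inverse-Gamma(19/10, 104/3)
obs 2: x=-3/2 → posterior Inverse-Gamma(12/5, 907/24)
obs 3: x=7 → posterior Inverse-Gamma(29/10, 2359/24)
obs 4: x=5/2 → posterior Inverse-Gamma(17/5, 1433/12)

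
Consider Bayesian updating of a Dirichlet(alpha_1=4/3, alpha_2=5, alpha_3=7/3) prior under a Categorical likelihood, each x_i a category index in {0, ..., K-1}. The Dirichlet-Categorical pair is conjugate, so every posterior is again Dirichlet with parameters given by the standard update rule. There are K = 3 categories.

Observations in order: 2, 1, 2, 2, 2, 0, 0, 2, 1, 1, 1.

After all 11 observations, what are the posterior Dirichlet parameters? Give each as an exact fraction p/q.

alpha_1=10/3, alpha_2=9, alpha_3=22/3

obs 1: x=2 → posterior Dirichlet(4/3, 5, 10/3)
obs 2: x=1 → posterior Dirichlet(4/3, 6, 10/3)
obs 3: x=2 → posterior Dirichlet(4/3, 6, 13/3)
obs 4: x=2 → posterior Dirichlet(4/3, 6, 16/3)
obs 5: x=2 → posterior Dirichlet(4/3, 6, 19/3)
obs 6: x=0 → posterior Dirichlet(7/3, 6, 19/3)
obs 7: x=0 → posterior Dirichlet(10/3, 6, 19/3)
obs 8: x=2 → posterior Dirichlet(10/3, 6, 22/3)
obs 9: x=1 → posterior Dirichlet(10/3, 7, 22/3)
obs 10: x=1 → posterior Dirichlet(10/3, 8, 22/3)
obs 11: x=1 → posterior Dirichlet(10/3, 9, 22/3)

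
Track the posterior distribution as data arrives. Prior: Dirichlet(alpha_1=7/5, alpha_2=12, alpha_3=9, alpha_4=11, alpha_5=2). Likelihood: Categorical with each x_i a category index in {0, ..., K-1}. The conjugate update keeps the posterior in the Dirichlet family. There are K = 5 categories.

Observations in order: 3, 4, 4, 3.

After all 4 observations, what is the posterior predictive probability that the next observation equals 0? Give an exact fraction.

obs 1: x=3 → posterior Dirichlet(7/5, 12, 9, 12, 2)
obs 2: x=4 → posterior Dirichlet(7/5, 12, 9, 12, 3)
obs 3: x=4 → posterior Dirichlet(7/5, 12, 9, 12, 4)
obs 4: x=3 → posterior Dirichlet(7/5, 12, 9, 13, 4)

7/197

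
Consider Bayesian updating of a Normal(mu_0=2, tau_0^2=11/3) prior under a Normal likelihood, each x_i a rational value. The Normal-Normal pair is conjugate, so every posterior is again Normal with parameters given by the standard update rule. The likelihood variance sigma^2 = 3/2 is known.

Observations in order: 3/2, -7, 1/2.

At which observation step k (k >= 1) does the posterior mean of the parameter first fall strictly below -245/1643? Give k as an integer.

k = 2

obs 1: x=3/2 → posterior Normal(51/31, 33/31)
obs 2: x=-7 → posterior Normal(-103/53, 33/53)
obs 3: x=1/2 → posterior Normal(-92/75, 11/25)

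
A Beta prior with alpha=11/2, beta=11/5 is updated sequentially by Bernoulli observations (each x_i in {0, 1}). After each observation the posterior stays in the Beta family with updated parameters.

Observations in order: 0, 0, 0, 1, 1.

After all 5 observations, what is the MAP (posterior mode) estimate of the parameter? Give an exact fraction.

65/107

obs 1: x=0 → posterior Beta(11/2, 16/5)
obs 2: x=0 → posterior Beta(11/2, 21/5)
obs 3: x=0 → posterior Beta(11/2, 26/5)
obs 4: x=1 → posterior Beta(13/2, 26/5)
obs 5: x=1 → posterior Beta(15/2, 26/5)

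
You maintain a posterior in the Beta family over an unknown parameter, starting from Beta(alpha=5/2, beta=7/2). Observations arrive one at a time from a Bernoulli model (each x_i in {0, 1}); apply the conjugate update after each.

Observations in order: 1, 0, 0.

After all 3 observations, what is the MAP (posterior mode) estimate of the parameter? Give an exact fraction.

5/14

obs 1: x=1 → posterior Beta(7/2, 7/2)
obs 2: x=0 → posterior Beta(7/2, 9/2)
obs 3: x=0 → posterior Beta(7/2, 11/2)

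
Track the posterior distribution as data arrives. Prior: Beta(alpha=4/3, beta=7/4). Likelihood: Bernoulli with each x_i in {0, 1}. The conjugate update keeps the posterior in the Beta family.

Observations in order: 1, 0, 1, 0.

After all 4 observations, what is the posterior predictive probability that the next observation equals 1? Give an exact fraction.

obs 1: x=1 → posterior Beta(7/3, 7/4)
obs 2: x=0 → posterior Beta(7/3, 11/4)
obs 3: x=1 → posterior Beta(10/3, 11/4)
obs 4: x=0 → posterior Beta(10/3, 15/4)

8/17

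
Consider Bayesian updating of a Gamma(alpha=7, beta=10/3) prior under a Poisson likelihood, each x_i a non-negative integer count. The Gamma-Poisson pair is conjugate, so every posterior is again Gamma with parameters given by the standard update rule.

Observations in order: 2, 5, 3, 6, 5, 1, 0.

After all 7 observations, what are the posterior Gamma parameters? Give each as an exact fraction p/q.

obs 1: x=2 → posterior Gamma(9, 13/3)
obs 2: x=5 → posterior Gamma(14, 16/3)
obs 3: x=3 → posterior Gamma(17, 19/3)
obs 4: x=6 → posterior Gamma(23, 22/3)
obs 5: x=5 → posterior Gamma(28, 25/3)
obs 6: x=1 → posterior Gamma(29, 28/3)
obs 7: x=0 → posterior Gamma(29, 31/3)

alpha=29, beta=31/3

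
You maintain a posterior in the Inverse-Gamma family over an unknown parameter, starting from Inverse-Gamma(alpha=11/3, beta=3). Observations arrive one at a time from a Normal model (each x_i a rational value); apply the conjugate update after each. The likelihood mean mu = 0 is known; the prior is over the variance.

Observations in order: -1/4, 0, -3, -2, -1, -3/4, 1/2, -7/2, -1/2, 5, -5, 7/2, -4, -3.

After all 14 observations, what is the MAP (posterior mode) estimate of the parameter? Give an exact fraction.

579/112

obs 1: x=-1/4 → posterior Inverse-Gamma(25/6, 97/32)
obs 2: x=0 → posterior Inverse-Gamma(14/3, 97/32)
obs 3: x=-3 → posterior Inverse-Gamma(31/6, 241/32)
obs 4: x=-2 → posterior Inverse-Gamma(17/3, 305/32)
obs 5: x=-1 → posterior Inverse-Gamma(37/6, 321/32)
obs 6: x=-3/4 → posterior Inverse-Gamma(20/3, 165/16)
obs 7: x=1/2 → posterior Inverse-Gamma(43/6, 167/16)
obs 8: x=-7/2 → posterior Inverse-Gamma(23/3, 265/16)
obs 9: x=-1/2 → posterior Inverse-Gamma(49/6, 267/16)
obs 10: x=5 → posterior Inverse-Gamma(26/3, 467/16)
obs 11: x=-5 → posterior Inverse-Gamma(55/6, 667/16)
obs 12: x=7/2 → posterior Inverse-Gamma(29/3, 765/16)
obs 13: x=-4 → posterior Inverse-Gamma(61/6, 893/16)
obs 14: x=-3 → posterior Inverse-Gamma(32/3, 965/16)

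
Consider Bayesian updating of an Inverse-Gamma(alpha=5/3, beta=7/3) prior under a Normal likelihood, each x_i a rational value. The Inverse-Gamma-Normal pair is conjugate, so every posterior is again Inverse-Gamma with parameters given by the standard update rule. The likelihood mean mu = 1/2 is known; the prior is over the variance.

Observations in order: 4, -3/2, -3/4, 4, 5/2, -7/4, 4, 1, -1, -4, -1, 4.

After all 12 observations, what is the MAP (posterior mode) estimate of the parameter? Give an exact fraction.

obs 1: x=4 → posterior Inverse-Gamma(13/6, 203/24)
obs 2: x=-3/2 → posterior Inverse-Gamma(8/3, 251/24)
obs 3: x=-3/4 → posterior Inverse-Gamma(19/6, 1079/96)
obs 4: x=4 → posterior Inverse-Gamma(11/3, 1667/96)
obs 5: x=5/2 → posterior Inverse-Gamma(25/6, 1859/96)
obs 6: x=-7/4 → posterior Inverse-Gamma(14/3, 1051/48)
obs 7: x=4 → posterior Inverse-Gamma(31/6, 1345/48)
obs 8: x=1 → posterior Inverse-Gamma(17/3, 1351/48)
obs 9: x=-1 → posterior Inverse-Gamma(37/6, 1405/48)
obs 10: x=-4 → posterior Inverse-Gamma(20/3, 1891/48)
obs 11: x=-1 → posterior Inverse-Gamma(43/6, 1945/48)
obs 12: x=4 → posterior Inverse-Gamma(23/3, 2239/48)

2239/416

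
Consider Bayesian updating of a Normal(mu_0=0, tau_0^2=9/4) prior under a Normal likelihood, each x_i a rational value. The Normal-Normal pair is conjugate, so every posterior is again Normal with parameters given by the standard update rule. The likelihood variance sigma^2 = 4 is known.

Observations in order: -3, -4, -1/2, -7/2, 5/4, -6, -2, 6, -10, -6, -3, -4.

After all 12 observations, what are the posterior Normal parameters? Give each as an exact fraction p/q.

obs 1: x=-3 → posterior Normal(-27/25, 36/25)
obs 2: x=-4 → posterior Normal(-63/34, 18/17)
obs 3: x=-1/2 → posterior Normal(-135/86, 36/43)
obs 4: x=-7/2 → posterior Normal(-99/52, 9/13)
obs 5: x=5/4 → posterior Normal(-351/244, 36/61)
obs 6: x=-6 → posterior Normal(-81/40, 18/35)
obs 7: x=-2 → posterior Normal(-639/316, 36/79)
obs 8: x=6 → posterior Normal(-423/352, 9/22)
obs 9: x=-10 → posterior Normal(-783/388, 36/97)
obs 10: x=-6 → posterior Normal(-999/424, 18/53)
obs 11: x=-3 → posterior Normal(-1107/460, 36/115)
obs 12: x=-4 → posterior Normal(-1251/496, 9/31)

mu_0=-1251/496, tau_0^2=9/31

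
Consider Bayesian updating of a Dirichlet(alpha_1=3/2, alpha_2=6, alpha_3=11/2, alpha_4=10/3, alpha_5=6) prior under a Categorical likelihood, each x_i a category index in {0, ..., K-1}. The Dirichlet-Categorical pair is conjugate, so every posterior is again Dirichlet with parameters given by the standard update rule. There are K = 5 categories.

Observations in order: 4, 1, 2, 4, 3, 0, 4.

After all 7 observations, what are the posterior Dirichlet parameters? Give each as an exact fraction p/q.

alpha_1=5/2, alpha_2=7, alpha_3=13/2, alpha_4=13/3, alpha_5=9

obs 1: x=4 → posterior Dirichlet(3/2, 6, 11/2, 10/3, 7)
obs 2: x=1 → posterior Dirichlet(3/2, 7, 11/2, 10/3, 7)
obs 3: x=2 → posterior Dirichlet(3/2, 7, 13/2, 10/3, 7)
obs 4: x=4 → posterior Dirichlet(3/2, 7, 13/2, 10/3, 8)
obs 5: x=3 → posterior Dirichlet(3/2, 7, 13/2, 13/3, 8)
obs 6: x=0 → posterior Dirichlet(5/2, 7, 13/2, 13/3, 8)
obs 7: x=4 → posterior Dirichlet(5/2, 7, 13/2, 13/3, 9)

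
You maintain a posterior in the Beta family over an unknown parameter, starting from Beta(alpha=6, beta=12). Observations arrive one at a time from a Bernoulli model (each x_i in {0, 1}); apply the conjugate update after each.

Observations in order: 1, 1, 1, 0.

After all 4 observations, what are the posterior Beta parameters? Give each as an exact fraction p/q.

obs 1: x=1 → posterior Beta(7, 12)
obs 2: x=1 → posterior Beta(8, 12)
obs 3: x=1 → posterior Beta(9, 12)
obs 4: x=0 → posterior Beta(9, 13)

alpha=9, beta=13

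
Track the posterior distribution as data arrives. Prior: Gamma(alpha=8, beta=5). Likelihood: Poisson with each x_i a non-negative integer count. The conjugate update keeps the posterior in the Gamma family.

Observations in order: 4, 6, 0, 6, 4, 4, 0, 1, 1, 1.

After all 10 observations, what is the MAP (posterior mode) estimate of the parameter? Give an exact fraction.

34/15

obs 1: x=4 → posterior Gamma(12, 6)
obs 2: x=6 → posterior Gamma(18, 7)
obs 3: x=0 → posterior Gamma(18, 8)
obs 4: x=6 → posterior Gamma(24, 9)
obs 5: x=4 → posterior Gamma(28, 10)
obs 6: x=4 → posterior Gamma(32, 11)
obs 7: x=0 → posterior Gamma(32, 12)
obs 8: x=1 → posterior Gamma(33, 13)
obs 9: x=1 → posterior Gamma(34, 14)
obs 10: x=1 → posterior Gamma(35, 15)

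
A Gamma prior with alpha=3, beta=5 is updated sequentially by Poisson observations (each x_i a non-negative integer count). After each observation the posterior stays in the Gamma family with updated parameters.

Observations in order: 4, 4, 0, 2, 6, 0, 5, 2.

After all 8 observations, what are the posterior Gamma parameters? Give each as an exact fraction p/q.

alpha=26, beta=13

obs 1: x=4 → posterior Gamma(7, 6)
obs 2: x=4 → posterior Gamma(11, 7)
obs 3: x=0 → posterior Gamma(11, 8)
obs 4: x=2 → posterior Gamma(13, 9)
obs 5: x=6 → posterior Gamma(19, 10)
obs 6: x=0 → posterior Gamma(19, 11)
obs 7: x=5 → posterior Gamma(24, 12)
obs 8: x=2 → posterior Gamma(26, 13)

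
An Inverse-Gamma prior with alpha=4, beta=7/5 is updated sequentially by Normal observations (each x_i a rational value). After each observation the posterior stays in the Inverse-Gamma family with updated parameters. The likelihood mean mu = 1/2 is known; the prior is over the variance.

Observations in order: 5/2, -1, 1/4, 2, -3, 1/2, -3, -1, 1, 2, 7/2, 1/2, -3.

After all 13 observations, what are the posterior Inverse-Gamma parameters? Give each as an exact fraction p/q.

alpha=21/2, beta=4949/160

obs 1: x=5/2 → posterior Inverse-Gamma(9/2, 17/5)
obs 2: x=-1 → posterior Inverse-Gamma(5, 181/40)
obs 3: x=1/4 → posterior Inverse-Gamma(11/2, 729/160)
obs 4: x=2 → posterior Inverse-Gamma(6, 909/160)
obs 5: x=-3 → posterior Inverse-Gamma(13/2, 1889/160)
obs 6: x=1/2 → posterior Inverse-Gamma(7, 1889/160)
obs 7: x=-3 → posterior Inverse-Gamma(15/2, 2869/160)
obs 8: x=-1 → posterior Inverse-Gamma(8, 3049/160)
obs 9: x=1 → posterior Inverse-Gamma(17/2, 3069/160)
obs 10: x=2 → posterior Inverse-Gamma(9, 3249/160)
obs 11: x=7/2 → posterior Inverse-Gamma(19/2, 3969/160)
obs 12: x=1/2 → posterior Inverse-Gamma(10, 3969/160)
obs 13: x=-3 → posterior Inverse-Gamma(21/2, 4949/160)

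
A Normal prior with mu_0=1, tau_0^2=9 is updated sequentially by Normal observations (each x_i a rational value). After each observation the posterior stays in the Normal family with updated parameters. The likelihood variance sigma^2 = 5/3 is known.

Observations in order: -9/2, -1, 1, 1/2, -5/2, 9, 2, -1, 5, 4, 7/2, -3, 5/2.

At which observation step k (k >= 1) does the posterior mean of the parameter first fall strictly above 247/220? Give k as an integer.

obs 1: x=-9/2 → posterior Normal(-233/64, 45/32)
obs 2: x=-1 → posterior Normal(-287/118, 45/59)
obs 3: x=1 → posterior Normal(-233/172, 45/86)
obs 4: x=1/2 → posterior Normal(-103/113, 45/113)
obs 5: x=-5/2 → posterior Normal(-341/280, 9/28)
obs 6: x=9 → posterior Normal(145/334, 45/167)
obs 7: x=2 → posterior Normal(253/388, 45/194)
obs 8: x=-1 → posterior Normal(199/442, 45/221)
obs 9: x=5 → posterior Normal(469/496, 45/248)
obs 10: x=4 → posterior Normal(137/110, 9/55)
obs 11: x=7/2 → posterior Normal(437/302, 45/302)
obs 12: x=-3 → posterior Normal(356/329, 45/329)
obs 13: x=5/2 → posterior Normal(847/712, 45/356)

k = 10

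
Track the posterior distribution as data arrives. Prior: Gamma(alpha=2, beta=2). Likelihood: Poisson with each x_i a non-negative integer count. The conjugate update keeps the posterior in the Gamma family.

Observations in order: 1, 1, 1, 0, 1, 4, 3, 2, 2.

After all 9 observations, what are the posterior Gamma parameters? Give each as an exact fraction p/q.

obs 1: x=1 → posterior Gamma(3, 3)
obs 2: x=1 → posterior Gamma(4, 4)
obs 3: x=1 → posterior Gamma(5, 5)
obs 4: x=0 → posterior Gamma(5, 6)
obs 5: x=1 → posterior Gamma(6, 7)
obs 6: x=4 → posterior Gamma(10, 8)
obs 7: x=3 → posterior Gamma(13, 9)
obs 8: x=2 → posterior Gamma(15, 10)
obs 9: x=2 → posterior Gamma(17, 11)

alpha=17, beta=11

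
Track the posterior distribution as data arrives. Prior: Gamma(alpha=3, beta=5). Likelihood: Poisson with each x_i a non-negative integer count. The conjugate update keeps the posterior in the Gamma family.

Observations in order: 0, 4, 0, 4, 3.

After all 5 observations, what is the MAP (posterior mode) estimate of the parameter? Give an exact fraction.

13/10

obs 1: x=0 → posterior Gamma(3, 6)
obs 2: x=4 → posterior Gamma(7, 7)
obs 3: x=0 → posterior Gamma(7, 8)
obs 4: x=4 → posterior Gamma(11, 9)
obs 5: x=3 → posterior Gamma(14, 10)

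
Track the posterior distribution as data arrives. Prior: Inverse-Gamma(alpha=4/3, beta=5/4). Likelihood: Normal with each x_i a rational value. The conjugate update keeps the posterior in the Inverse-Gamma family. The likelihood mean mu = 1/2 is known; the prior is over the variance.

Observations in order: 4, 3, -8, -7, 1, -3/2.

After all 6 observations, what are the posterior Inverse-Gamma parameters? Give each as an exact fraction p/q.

alpha=13/3, beta=615/8

obs 1: x=4 → posterior Inverse-Gamma(11/6, 59/8)
obs 2: x=3 → posterior Inverse-Gamma(7/3, 21/2)
obs 3: x=-8 → posterior Inverse-Gamma(17/6, 373/8)
obs 4: x=-7 → posterior Inverse-Gamma(10/3, 299/4)
obs 5: x=1 → posterior Inverse-Gamma(23/6, 599/8)
obs 6: x=-3/2 → posterior Inverse-Gamma(13/3, 615/8)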